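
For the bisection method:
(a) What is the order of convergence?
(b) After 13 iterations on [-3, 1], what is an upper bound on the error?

(a) Bisection has linear (order 1) convergence; the error is halved each step.

(b) Error bound = (b-a)/2^n = (1 - (-3))/2^{13}
    = 4/2^{13}

(a) 1 (linear); (b) error ≤ 4.88e-04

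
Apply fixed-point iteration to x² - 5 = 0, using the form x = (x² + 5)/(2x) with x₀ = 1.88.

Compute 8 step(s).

Equation: x² - 5 = 0
Fixed-point form: x = (x² + 5)/(2x)
x₀ = 1.88

x_1 = g(1.880000) = 2.269787
x_2 = g(2.269787) = 2.236318
x_3 = g(2.236318) = 2.236068
x_4 = g(2.236068) = 2.236068
x_5 = g(2.236068) = 2.236068
x_6 = g(2.236068) = 2.236068
x_7 = g(2.236068) = 2.236068
x_8 = g(2.236068) = 2.236068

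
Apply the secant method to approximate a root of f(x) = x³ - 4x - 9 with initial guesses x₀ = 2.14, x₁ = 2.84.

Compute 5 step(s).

f(x) = x³ - 4x - 9
x₀ = 2.14, x₁ = 2.84

Secant formula: x_{n+1} = x_n - f(x_n)(x_n - x_{n-1})/(f(x_n) - f(x_{n-1}))

Iteration 1:
  f(2.140000) = -7.759656
  f(2.840000) = 2.546304
  x_2 = 2.840000 - 2.546304×(2.840000 - 2.140000)/(2.546304 - (-7.759656))
       = 2.667050
Iteration 2:
  f(2.840000) = 2.546304
  f(2.667050) = -0.697053
  x_3 = 2.667050 - (-0.697053)×(2.667050 - 2.840000)/(-0.697053 - 2.546304)
       = 2.704220
Iteration 3:
  f(2.667050) = -0.697053
  f(2.704220) = -0.041442
  x_4 = 2.704220 - (-0.041442)×(2.704220 - 2.667050)/(-0.041442 - (-0.697053))
       = 2.706570
Iteration 4:
  f(2.704220) = -0.041442
  f(2.706570) = 0.000750
  x_5 = 2.706570 - 0.000750×(2.706570 - 2.704220)/(0.000750 - (-0.041442))
       = 2.706528
Iteration 5:
  f(2.706570) = 0.000750
  f(2.706528) = -0.000001
  x_6 = 2.706528 - (-0.000001)×(2.706528 - 2.706570)/(-0.000001 - 0.000750)
       = 2.706528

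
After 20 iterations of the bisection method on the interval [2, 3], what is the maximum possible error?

Bisection error bound: |error| ≤ (b-a)/2^n
|error| ≤ (3 - 2)/2^20 = 1/2^20
|error| ≤ 0.0000009537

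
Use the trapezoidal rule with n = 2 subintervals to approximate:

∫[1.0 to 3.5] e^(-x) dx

f(x) = e^(-x)
a = 1.0, b = 3.5, n = 2
h = (b - a)/n = 1.250000

Trapezoidal rule: (h/2)[f(x₀) + 2f(x₁) + 2f(x₂) + ... + f(xₙ)]

x_0 = 1.0000, f(x_0) = 0.367879, coefficient = 1
x_1 = 2.2500, f(x_1) = 0.105399, coefficient = 2
x_2 = 3.5000, f(x_2) = 0.030197, coefficient = 1

I ≈ (1.250000/2) × 0.608875 = 0.380547
Exact value: 0.337682
Error: 0.042865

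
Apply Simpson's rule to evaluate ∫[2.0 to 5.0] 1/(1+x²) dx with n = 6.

f(x) = 1/(1+x²)
a = 2.0, b = 5.0, n = 6
h = (b - a)/n = 0.500000

Simpson's rule: (h/3)[f(x₀) + 4f(x₁) + 2f(x₂) + ... + f(xₙ)]

x_0 = 2.0000, f(x_0) = 0.200000, coefficient = 1
x_1 = 2.5000, f(x_1) = 0.137931, coefficient = 4
x_2 = 3.0000, f(x_2) = 0.100000, coefficient = 2
x_3 = 3.5000, f(x_3) = 0.075472, coefficient = 4
x_4 = 4.0000, f(x_4) = 0.058824, coefficient = 2
x_5 = 4.5000, f(x_5) = 0.047059, coefficient = 4
x_6 = 5.0000, f(x_6) = 0.038462, coefficient = 1

I ≈ (0.500000/3) × 1.597955 = 0.266326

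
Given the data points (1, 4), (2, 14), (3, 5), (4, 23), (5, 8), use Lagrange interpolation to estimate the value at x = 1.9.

Lagrange interpolation formula:
P(x) = Σ yᵢ × Lᵢ(x)
where Lᵢ(x) = Π_{j≠i} (x - xⱼ)/(xᵢ - xⱼ)

L_0(1.9) = (1.9 - 2)/(1 - 2) × (1.9 - 3)/(1 - 3) × (1.9 - 4)/(1 - 4) × (1.9 - 5)/(1 - 5) = 0.029838
L_1(1.9) = (1.9 - 1)/(2 - 1) × (1.9 - 3)/(2 - 3) × (1.9 - 4)/(2 - 4) × (1.9 - 5)/(2 - 5) = 1.074150
L_2(1.9) = (1.9 - 1)/(3 - 1) × (1.9 - 2)/(3 - 2) × (1.9 - 4)/(3 - 4) × (1.9 - 5)/(3 - 5) = -0.146475
L_3(1.9) = (1.9 - 1)/(4 - 1) × (1.9 - 2)/(4 - 2) × (1.9 - 3)/(4 - 3) × (1.9 - 5)/(4 - 5) = 0.051150
L_4(1.9) = (1.9 - 1)/(5 - 1) × (1.9 - 2)/(5 - 2) × (1.9 - 3)/(5 - 3) × (1.9 - 4)/(5 - 4) = -0.008663

P(1.9) = 4×L_0(1.9) + 14×L_1(1.9) + 5×L_2(1.9) + 23×L_3(1.9) + 8×L_4(1.9)
P(1.9) = 15.532225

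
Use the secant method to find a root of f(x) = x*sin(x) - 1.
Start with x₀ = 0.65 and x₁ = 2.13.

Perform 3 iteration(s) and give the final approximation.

f(x) = x*sin(x) - 1
x₀ = 0.65, x₁ = 2.13

Secant formula: x_{n+1} = x_n - f(x_n)(x_n - x_{n-1})/(f(x_n) - f(x_{n-1}))

Iteration 1:
  f(0.650000) = -0.606629
  f(2.130000) = 0.805554
  x_2 = 2.130000 - 0.805554×(2.130000 - 0.650000)/(0.805554 - (-0.606629))
       = 1.285761
Iteration 2:
  f(2.130000) = 0.805554
  f(1.285761) = 0.233883
  x_3 = 1.285761 - 0.233883×(1.285761 - 2.130000)/(0.233883 - 0.805554)
       = 0.940365
Iteration 3:
  f(1.285761) = 0.233883
  f(0.940365) = -0.240398
  x_4 = 0.940365 - (-0.240398)×(0.940365 - 1.285761)/(-0.240398 - 0.233883)
       = 1.115435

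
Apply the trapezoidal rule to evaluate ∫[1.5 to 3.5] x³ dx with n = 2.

f(x) = x³
a = 1.5, b = 3.5, n = 2
h = (b - a)/n = 1.000000

Trapezoidal rule: (h/2)[f(x₀) + 2f(x₁) + 2f(x₂) + ... + f(xₙ)]

x_0 = 1.5000, f(x_0) = 3.375000, coefficient = 1
x_1 = 2.5000, f(x_1) = 15.625000, coefficient = 2
x_2 = 3.5000, f(x_2) = 42.875000, coefficient = 1

I ≈ (1.000000/2) × 77.500000 = 38.750000
Exact value: 36.250000
Error: 2.500000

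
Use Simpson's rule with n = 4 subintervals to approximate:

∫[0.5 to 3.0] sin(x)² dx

f(x) = sin(x)²
a = 0.5, b = 3.0, n = 4
h = (b - a)/n = 0.625000

Simpson's rule: (h/3)[f(x₀) + 4f(x₁) + 2f(x₂) + ... + f(xₙ)]

x_0 = 0.5000, f(x_0) = 0.229849, coefficient = 1
x_1 = 1.1250, f(x_1) = 0.814087, coefficient = 4
x_2 = 1.7500, f(x_2) = 0.968228, coefficient = 2
x_3 = 2.3750, f(x_3) = 0.481199, coefficient = 4
x_4 = 3.0000, f(x_4) = 0.019915, coefficient = 1

I ≈ (0.625000/3) × 7.367363 = 1.534867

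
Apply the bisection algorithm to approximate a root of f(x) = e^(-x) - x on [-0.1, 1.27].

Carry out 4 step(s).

f(x) = e^(-x) - x
Initial interval: [-0.1, 1.27]

Iteration 1:
  c_1 = (-0.100000 + 1.270000)/2 = 0.585000
  f(c_1) = f(0.585000) = -0.027894
  f(a) × f(c) < 0, new interval: [-0.100000, 0.585000]
Iteration 2:
  c_2 = (-0.100000 + 0.585000)/2 = 0.242500
  f(c_2) = f(0.242500) = 0.542164
  f(a) × f(c) ≥ 0, new interval: [0.242500, 0.585000]
Iteration 3:
  c_3 = (0.242500 + 0.585000)/2 = 0.413750
  f(c_3) = f(0.413750) = 0.247416
  f(a) × f(c) ≥ 0, new interval: [0.413750, 0.585000]
Iteration 4:
  c_4 = (0.413750 + 0.585000)/2 = 0.499375
  f(c_4) = f(0.499375) = 0.107535
  f(a) × f(c) ≥ 0, new interval: [0.499375, 0.585000]

After 4 iteration(s), the approximation is c_4 = 0.499375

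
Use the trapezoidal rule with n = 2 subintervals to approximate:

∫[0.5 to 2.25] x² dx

f(x) = x²
a = 0.5, b = 2.25, n = 2
h = (b - a)/n = 0.875000

Trapezoidal rule: (h/2)[f(x₀) + 2f(x₁) + 2f(x₂) + ... + f(xₙ)]

x_0 = 0.5000, f(x_0) = 0.250000, coefficient = 1
x_1 = 1.3750, f(x_1) = 1.890625, coefficient = 2
x_2 = 2.2500, f(x_2) = 5.062500, coefficient = 1

I ≈ (0.875000/2) × 9.093750 = 3.978516
Exact value: 3.755208
Error: 0.223307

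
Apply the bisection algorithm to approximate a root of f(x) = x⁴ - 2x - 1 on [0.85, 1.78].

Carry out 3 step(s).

f(x) = x⁴ - 2x - 1
Initial interval: [0.85, 1.78]

Iteration 1:
  c_1 = (0.850000 + 1.780000)/2 = 1.315000
  f(c_1) = f(1.315000) = -0.639781
  f(a) × f(c) ≥ 0, new interval: [1.315000, 1.780000]
Iteration 2:
  c_2 = (1.315000 + 1.780000)/2 = 1.547500
  f(c_2) = f(1.547500) = 1.639857
  f(a) × f(c) < 0, new interval: [1.315000, 1.547500]
Iteration 3:
  c_3 = (1.315000 + 1.547500)/2 = 1.431250
  f(c_3) = f(1.431250) = 0.333756
  f(a) × f(c) < 0, new interval: [1.315000, 1.431250]

After 3 iteration(s), the approximation is c_3 = 1.431250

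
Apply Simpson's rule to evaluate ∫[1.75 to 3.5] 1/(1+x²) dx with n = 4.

f(x) = 1/(1+x²)
a = 1.75, b = 3.5, n = 4
h = (b - a)/n = 0.437500

Simpson's rule: (h/3)[f(x₀) + 4f(x₁) + 2f(x₂) + ... + f(xₙ)]

x_0 = 1.7500, f(x_0) = 0.246154, coefficient = 1
x_1 = 2.1875, f(x_1) = 0.172856, coefficient = 4
x_2 = 2.6250, f(x_2) = 0.126733, coefficient = 2
x_3 = 3.0625, f(x_3) = 0.096349, coefficient = 4
x_4 = 3.5000, f(x_4) = 0.075472, coefficient = 1

I ≈ (0.437500/3) × 1.651913 = 0.240904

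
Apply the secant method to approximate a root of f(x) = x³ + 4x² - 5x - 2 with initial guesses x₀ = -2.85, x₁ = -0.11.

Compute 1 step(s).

f(x) = x³ + 4x² - 5x - 2
x₀ = -2.85, x₁ = -0.11

Secant formula: x_{n+1} = x_n - f(x_n)(x_n - x_{n-1})/(f(x_n) - f(x_{n-1}))

Iteration 1:
  f(-2.850000) = 21.590875
  f(-0.110000) = -1.402931
  x_2 = -0.110000 - (-1.402931)×(-0.110000 - (-2.850000))/(-1.402931 - 21.590875)
       = -0.277177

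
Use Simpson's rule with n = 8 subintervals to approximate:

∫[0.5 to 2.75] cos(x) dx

f(x) = cos(x)
a = 0.5, b = 2.75, n = 8
h = (b - a)/n = 0.281250

Simpson's rule: (h/3)[f(x₀) + 4f(x₁) + 2f(x₂) + ... + f(xₙ)]

x_0 = 0.5000, f(x_0) = 0.877583, coefficient = 1
x_1 = 0.7812, f(x_1) = 0.710034, coefficient = 4
x_2 = 1.0625, f(x_2) = 0.486690, coefficient = 2
x_3 = 1.3438, f(x_3) = 0.225101, coefficient = 4
x_4 = 1.6250, f(x_4) = -0.054177, coefficient = 2
x_5 = 1.9062, f(x_5) = -0.329198, coefficient = 4
x_6 = 2.1875, f(x_6) = -0.578349, coefficient = 2
x_7 = 2.4688, f(x_7) = -0.782053, coefficient = 4
x_8 = 2.7500, f(x_8) = -0.924302, coefficient = 1

I ≈ (0.281250/3) × -1.042858 = -0.097768
Exact value: -0.097765
Error: 0.000003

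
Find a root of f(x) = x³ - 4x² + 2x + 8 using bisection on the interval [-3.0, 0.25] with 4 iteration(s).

f(x) = x³ - 4x² + 2x + 8
Initial interval: [-3.0, 0.25]

Iteration 1:
  c_1 = (-3.000000 + 0.250000)/2 = -1.375000
  f(c_1) = f(-1.375000) = -4.912109
  f(a) × f(c) ≥ 0, new interval: [-1.375000, 0.250000]
Iteration 2:
  c_2 = (-1.375000 + 0.250000)/2 = -0.562500
  f(c_2) = f(-0.562500) = 5.431396
  f(a) × f(c) < 0, new interval: [-1.375000, -0.562500]
Iteration 3:
  c_3 = (-1.375000 + (-0.562500))/2 = -0.968750
  f(c_3) = f(-0.968750) = 1.399445
  f(a) × f(c) < 0, new interval: [-1.375000, -0.968750]
Iteration 4:
  c_4 = (-1.375000 + (-0.968750))/2 = -1.171875
  f(c_4) = f(-1.171875) = -1.446239
  f(a) × f(c) ≥ 0, new interval: [-1.171875, -0.968750]

After 4 iteration(s), the approximation is c_4 = -1.171875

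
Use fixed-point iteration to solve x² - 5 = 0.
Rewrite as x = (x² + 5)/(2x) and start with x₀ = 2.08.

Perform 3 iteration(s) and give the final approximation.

Equation: x² - 5 = 0
Fixed-point form: x = (x² + 5)/(2x)
x₀ = 2.08

x_1 = g(2.080000) = 2.241923
x_2 = g(2.241923) = 2.236076
x_3 = g(2.236076) = 2.236068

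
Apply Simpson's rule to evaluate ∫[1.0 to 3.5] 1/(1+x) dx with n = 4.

f(x) = 1/(1+x)
a = 1.0, b = 3.5, n = 4
h = (b - a)/n = 0.625000

Simpson's rule: (h/3)[f(x₀) + 4f(x₁) + 2f(x₂) + ... + f(xₙ)]

x_0 = 1.0000, f(x_0) = 0.500000, coefficient = 1
x_1 = 1.6250, f(x_1) = 0.380952, coefficient = 4
x_2 = 2.2500, f(x_2) = 0.307692, coefficient = 2
x_3 = 2.8750, f(x_3) = 0.258065, coefficient = 4
x_4 = 3.5000, f(x_4) = 0.222222, coefficient = 1

I ≈ (0.625000/3) × 3.893674 = 0.811182
Exact value: 0.810930
Error: 0.000252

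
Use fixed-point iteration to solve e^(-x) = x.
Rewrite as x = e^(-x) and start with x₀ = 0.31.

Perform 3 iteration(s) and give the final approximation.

Equation: e^(-x) = x
Fixed-point form: x = e^(-x)
x₀ = 0.31

x_1 = g(0.310000) = 0.733447
x_2 = g(0.733447) = 0.480251
x_3 = g(0.480251) = 0.618628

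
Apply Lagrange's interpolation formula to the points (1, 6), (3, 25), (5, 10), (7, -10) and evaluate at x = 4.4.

Lagrange interpolation formula:
P(x) = Σ yᵢ × Lᵢ(x)
where Lᵢ(x) = Π_{j≠i} (x - xⱼ)/(xᵢ - xⱼ)

L_0(4.4) = (4.4 - 3)/(1 - 3) × (4.4 - 5)/(1 - 5) × (4.4 - 7)/(1 - 7) = -0.045500
L_1(4.4) = (4.4 - 1)/(3 - 1) × (4.4 - 5)/(3 - 5) × (4.4 - 7)/(3 - 7) = 0.331500
L_2(4.4) = (4.4 - 1)/(5 - 1) × (4.4 - 3)/(5 - 3) × (4.4 - 7)/(5 - 7) = 0.773500
L_3(4.4) = (4.4 - 1)/(7 - 1) × (4.4 - 3)/(7 - 3) × (4.4 - 5)/(7 - 5) = -0.059500

P(4.4) = 6×L_0(4.4) + 25×L_1(4.4) + 10×L_2(4.4) + (-10)×L_3(4.4)
P(4.4) = 16.344500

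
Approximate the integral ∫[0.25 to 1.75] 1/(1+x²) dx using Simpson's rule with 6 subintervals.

f(x) = 1/(1+x²)
a = 0.25, b = 1.75, n = 6
h = (b - a)/n = 0.250000

Simpson's rule: (h/3)[f(x₀) + 4f(x₁) + 2f(x₂) + ... + f(xₙ)]

x_0 = 0.2500, f(x_0) = 0.941176, coefficient = 1
x_1 = 0.5000, f(x_1) = 0.800000, coefficient = 4
x_2 = 0.7500, f(x_2) = 0.640000, coefficient = 2
x_3 = 1.0000, f(x_3) = 0.500000, coefficient = 4
x_4 = 1.2500, f(x_4) = 0.390244, coefficient = 2
x_5 = 1.5000, f(x_5) = 0.307692, coefficient = 4
x_6 = 1.7500, f(x_6) = 0.246154, coefficient = 1

I ≈ (0.250000/3) × 9.678587 = 0.806549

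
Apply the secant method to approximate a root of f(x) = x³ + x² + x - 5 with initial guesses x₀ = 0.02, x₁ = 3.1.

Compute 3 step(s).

f(x) = x³ + x² + x - 5
x₀ = 0.02, x₁ = 3.1

Secant formula: x_{n+1} = x_n - f(x_n)(x_n - x_{n-1})/(f(x_n) - f(x_{n-1}))

Iteration 1:
  f(0.020000) = -4.979592
  f(3.100000) = 37.501000
  x_2 = 3.100000 - 37.501000×(3.100000 - 0.020000)/(37.501000 - (-4.979592))
       = 0.381039
Iteration 2:
  f(3.100000) = 37.501000
  f(0.381039) = -4.418447
  x_3 = 0.381039 - (-4.418447)×(0.381039 - 3.100000)/(-4.418447 - 37.501000)
       = 0.667626
Iteration 3:
  f(0.381039) = -4.418447
  f(0.667626) = -3.589071
  x_4 = 0.667626 - (-3.589071)×(0.667626 - 0.381039)/(-3.589071 - (-4.418447))
       = 1.907815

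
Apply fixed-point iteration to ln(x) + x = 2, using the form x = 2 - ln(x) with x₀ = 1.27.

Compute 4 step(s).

Equation: ln(x) + x = 2
Fixed-point form: x = 2 - ln(x)
x₀ = 1.27

x_1 = g(1.270000) = 1.760983
x_2 = g(1.760983) = 1.434128
x_3 = g(1.434128) = 1.639443
x_4 = g(1.639443) = 1.505643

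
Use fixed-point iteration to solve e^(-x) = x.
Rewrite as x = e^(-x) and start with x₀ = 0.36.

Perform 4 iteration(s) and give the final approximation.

Equation: e^(-x) = x
Fixed-point form: x = e^(-x)
x₀ = 0.36

x_1 = g(0.360000) = 0.697676
x_2 = g(0.697676) = 0.497741
x_3 = g(0.497741) = 0.607903
x_4 = g(0.607903) = 0.544492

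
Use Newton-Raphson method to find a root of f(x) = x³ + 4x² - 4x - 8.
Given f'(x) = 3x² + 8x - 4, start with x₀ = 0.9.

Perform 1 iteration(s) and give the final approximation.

f(x) = x³ + 4x² - 4x - 8
f'(x) = 3x² + 8x - 4
x₀ = 0.9

Newton-Raphson formula: x_{n+1} = x_n - f(x_n)/f'(x_n)

Iteration 1:
  f(0.900000) = -7.631000
  f'(0.900000) = 5.630000
  x_1 = 0.900000 - (-7.631000)/5.630000 = 2.255417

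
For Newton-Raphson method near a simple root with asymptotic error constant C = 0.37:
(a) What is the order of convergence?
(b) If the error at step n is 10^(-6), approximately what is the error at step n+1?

(a) Newton-Raphson has quadratic (order 2) convergence near simple roots.
    This means |e_{n+1}| ≈ C|e_n|².

(b) With |e_n| = 10^(-6) and C = 0.37:
    |e_{n+1}| ≈ 0.37 × (10^(-6))² = 0.37 × 10^(-12)

(a) 2 (quadratic); (b) |e_{n+1}| ≈ 3.700e-13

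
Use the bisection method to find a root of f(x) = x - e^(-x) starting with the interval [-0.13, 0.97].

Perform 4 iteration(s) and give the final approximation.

f(x) = x - e^(-x)
Initial interval: [-0.13, 0.97]

Iteration 1:
  c_1 = (-0.130000 + 0.970000)/2 = 0.420000
  f(c_1) = f(0.420000) = -0.237047
  f(a) × f(c) ≥ 0, new interval: [0.420000, 0.970000]
Iteration 2:
  c_2 = (0.420000 + 0.970000)/2 = 0.695000
  f(c_2) = f(0.695000) = 0.195926
  f(a) × f(c) < 0, new interval: [0.420000, 0.695000]
Iteration 3:
  c_3 = (0.420000 + 0.695000)/2 = 0.557500
  f(c_3) = f(0.557500) = -0.015139
  f(a) × f(c) ≥ 0, new interval: [0.557500, 0.695000]
Iteration 4:
  c_4 = (0.557500 + 0.695000)/2 = 0.626250
  f(c_4) = f(0.626250) = 0.091657
  f(a) × f(c) < 0, new interval: [0.557500, 0.626250]

After 4 iteration(s), the approximation is c_4 = 0.626250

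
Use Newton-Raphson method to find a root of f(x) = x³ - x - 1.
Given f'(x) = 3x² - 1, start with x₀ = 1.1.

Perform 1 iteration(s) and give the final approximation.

f(x) = x³ - x - 1
f'(x) = 3x² - 1
x₀ = 1.1

Newton-Raphson formula: x_{n+1} = x_n - f(x_n)/f'(x_n)

Iteration 1:
  f(1.100000) = -0.769000
  f'(1.100000) = 2.630000
  x_1 = 1.100000 - (-0.769000)/2.630000 = 1.392395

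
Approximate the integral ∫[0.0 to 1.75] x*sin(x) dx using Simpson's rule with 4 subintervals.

f(x) = x*sin(x)
a = 0.0, b = 1.75, n = 4
h = (b - a)/n = 0.437500

Simpson's rule: (h/3)[f(x₀) + 4f(x₁) + 2f(x₂) + ... + f(xₙ)]

x_0 = 0.0000, f(x_0) = 0.000000, coefficient = 1
x_1 = 0.4375, f(x_1) = 0.185358, coefficient = 4
x_2 = 0.8750, f(x_2) = 0.671601, coefficient = 2
x_3 = 1.3125, f(x_3) = 1.268960, coefficient = 4
x_4 = 1.7500, f(x_4) = 1.721975, coefficient = 1

I ≈ (0.437500/3) × 8.882449 = 1.295357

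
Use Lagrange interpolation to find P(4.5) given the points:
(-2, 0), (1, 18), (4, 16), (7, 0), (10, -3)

Lagrange interpolation formula:
P(x) = Σ yᵢ × Lᵢ(x)
where Lᵢ(x) = Π_{j≠i} (x - xⱼ)/(xᵢ - xⱼ)

L_0(4.5) = (4.5 - 1)/(-2 - 1) × (4.5 - 4)/(-2 - 4) × (4.5 - 7)/(-2 - 7) × (4.5 - 10)/(-2 - 10) = 0.012378
L_1(4.5) = (4.5 - (-2))/(1 - (-2)) × (4.5 - 4)/(1 - 4) × (4.5 - 7)/(1 - 7) × (4.5 - 10)/(1 - 10) = -0.091950
L_2(4.5) = (4.5 - (-2))/(4 - (-2)) × (4.5 - 1)/(4 - 1) × (4.5 - 7)/(4 - 7) × (4.5 - 10)/(4 - 10) = 0.965471
L_3(4.5) = (4.5 - (-2))/(7 - (-2)) × (4.5 - 1)/(7 - 1) × (4.5 - 4)/(7 - 4) × (4.5 - 10)/(7 - 10) = 0.128729
L_4(4.5) = (4.5 - (-2))/(10 - (-2)) × (4.5 - 1)/(10 - 1) × (4.5 - 4)/(10 - 4) × (4.5 - 7)/(10 - 7) = -0.014628

P(4.5) = 0×L_0(4.5) + 18×L_1(4.5) + 16×L_2(4.5) + 0×L_3(4.5) + (-3)×L_4(4.5)
P(4.5) = 13.836323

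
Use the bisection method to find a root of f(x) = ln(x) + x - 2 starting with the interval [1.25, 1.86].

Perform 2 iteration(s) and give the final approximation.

f(x) = ln(x) + x - 2
Initial interval: [1.25, 1.86]

Iteration 1:
  c_1 = (1.250000 + 1.860000)/2 = 1.555000
  f(c_1) = f(1.555000) = -0.003524
  f(a) × f(c) ≥ 0, new interval: [1.555000, 1.860000]
Iteration 2:
  c_2 = (1.555000 + 1.860000)/2 = 1.707500
  f(c_2) = f(1.707500) = 0.242530
  f(a) × f(c) < 0, new interval: [1.555000, 1.707500]

After 2 iteration(s), the approximation is c_2 = 1.707500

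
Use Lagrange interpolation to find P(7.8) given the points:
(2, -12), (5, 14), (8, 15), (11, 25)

Lagrange interpolation formula:
P(x) = Σ yᵢ × Lᵢ(x)
where Lᵢ(x) = Π_{j≠i} (x - xⱼ)/(xᵢ - xⱼ)

L_0(7.8) = (7.8 - 5)/(2 - 5) × (7.8 - 8)/(2 - 8) × (7.8 - 11)/(2 - 11) = -0.011062
L_1(7.8) = (7.8 - 2)/(5 - 2) × (7.8 - 8)/(5 - 8) × (7.8 - 11)/(5 - 11) = 0.068741
L_2(7.8) = (7.8 - 2)/(8 - 2) × (7.8 - 5)/(8 - 5) × (7.8 - 11)/(8 - 11) = 0.962370
L_3(7.8) = (7.8 - 2)/(11 - 2) × (7.8 - 5)/(11 - 5) × (7.8 - 8)/(11 - 8) = -0.020049

P(7.8) = (-12)×L_0(7.8) + 14×L_1(7.8) + 15×L_2(7.8) + 25×L_3(7.8)
P(7.8) = 15.029432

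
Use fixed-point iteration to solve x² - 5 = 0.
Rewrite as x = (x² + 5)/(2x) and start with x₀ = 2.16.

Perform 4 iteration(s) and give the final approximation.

Equation: x² - 5 = 0
Fixed-point form: x = (x² + 5)/(2x)
x₀ = 2.16

x_1 = g(2.160000) = 2.237407
x_2 = g(2.237407) = 2.236068
x_3 = g(2.236068) = 2.236068
x_4 = g(2.236068) = 2.236068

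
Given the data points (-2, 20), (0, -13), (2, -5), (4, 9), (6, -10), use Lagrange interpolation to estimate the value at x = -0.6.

Lagrange interpolation formula:
P(x) = Σ yᵢ × Lᵢ(x)
where Lᵢ(x) = Π_{j≠i} (x - xⱼ)/(xᵢ - xⱼ)

L_0(-0.6) = (-0.6 - 0)/(-2 - 0) × (-0.6 - 2)/(-2 - 2) × (-0.6 - 4)/(-2 - 4) × (-0.6 - 6)/(-2 - 6) = 0.123337
L_1(-0.6) = (-0.6 - (-2))/(0 - (-2)) × (-0.6 - 2)/(0 - 2) × (-0.6 - 4)/(0 - 4) × (-0.6 - 6)/(0 - 6) = 1.151150
L_2(-0.6) = (-0.6 - (-2))/(2 - (-2)) × (-0.6 - 0)/(2 - 0) × (-0.6 - 4)/(2 - 4) × (-0.6 - 6)/(2 - 6) = -0.398475
L_3(-0.6) = (-0.6 - (-2))/(4 - (-2)) × (-0.6 - 0)/(4 - 0) × (-0.6 - 2)/(4 - 2) × (-0.6 - 6)/(4 - 6) = 0.150150
L_4(-0.6) = (-0.6 - (-2))/(6 - (-2)) × (-0.6 - 0)/(6 - 0) × (-0.6 - 2)/(6 - 2) × (-0.6 - 4)/(6 - 4) = -0.026162

P(-0.6) = 20×L_0(-0.6) + (-13)×L_1(-0.6) + (-5)×L_2(-0.6) + 9×L_3(-0.6) + (-10)×L_4(-0.6)
P(-0.6) = -8.892850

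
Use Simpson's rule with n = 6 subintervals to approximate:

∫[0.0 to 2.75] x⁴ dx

f(x) = x⁴
a = 0.0, b = 2.75, n = 6
h = (b - a)/n = 0.458333

Simpson's rule: (h/3)[f(x₀) + 4f(x₁) + 2f(x₂) + ... + f(xₙ)]

x_0 = 0.0000, f(x_0) = 0.000000, coefficient = 1
x_1 = 0.4583, f(x_1) = 0.044129, coefficient = 4
x_2 = 0.9167, f(x_2) = 0.706067, coefficient = 2
x_3 = 1.3750, f(x_3) = 3.574463, coefficient = 4
x_4 = 1.8333, f(x_4) = 11.297068, coefficient = 2
x_5 = 2.2917, f(x_5) = 27.580732, coefficient = 4
x_6 = 2.7500, f(x_6) = 57.191406, coefficient = 1

I ≈ (0.458333/3) × 205.994973 = 31.471454
Exact value: 31.455273
Error: 0.016181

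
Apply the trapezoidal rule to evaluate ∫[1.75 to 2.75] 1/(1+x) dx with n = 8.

f(x) = 1/(1+x)
a = 1.75, b = 2.75, n = 8
h = (b - a)/n = 0.125000

Trapezoidal rule: (h/2)[f(x₀) + 2f(x₁) + 2f(x₂) + ... + f(xₙ)]

x_0 = 1.7500, f(x_0) = 0.363636, coefficient = 1
x_1 = 1.8750, f(x_1) = 0.347826, coefficient = 2
x_2 = 2.0000, f(x_2) = 0.333333, coefficient = 2
x_3 = 2.1250, f(x_3) = 0.320000, coefficient = 2
x_4 = 2.2500, f(x_4) = 0.307692, coefficient = 2
x_5 = 2.3750, f(x_5) = 0.296296, coefficient = 2
x_6 = 2.5000, f(x_6) = 0.285714, coefficient = 2
x_7 = 2.6250, f(x_7) = 0.275862, coefficient = 2
x_8 = 2.7500, f(x_8) = 0.266667, coefficient = 1

I ≈ (0.125000/2) × 4.963752 = 0.310234
Exact value: 0.310155
Error: 0.000080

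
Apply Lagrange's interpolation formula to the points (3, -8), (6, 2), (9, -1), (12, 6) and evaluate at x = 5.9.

Lagrange interpolation formula:
P(x) = Σ yᵢ × Lᵢ(x)
where Lᵢ(x) = Π_{j≠i} (x - xⱼ)/(xᵢ - xⱼ)

L_0(5.9) = (5.9 - 6)/(3 - 6) × (5.9 - 9)/(3 - 9) × (5.9 - 12)/(3 - 12) = 0.011673
L_1(5.9) = (5.9 - 3)/(6 - 3) × (5.9 - 9)/(6 - 9) × (5.9 - 12)/(6 - 12) = 1.015537
L_2(5.9) = (5.9 - 3)/(9 - 3) × (5.9 - 6)/(9 - 6) × (5.9 - 12)/(9 - 12) = -0.032759
L_3(5.9) = (5.9 - 3)/(12 - 3) × (5.9 - 6)/(12 - 6) × (5.9 - 9)/(12 - 9) = 0.005549

P(5.9) = (-8)×L_0(5.9) + 2×L_1(5.9) + (-1)×L_2(5.9) + 6×L_3(5.9)
P(5.9) = 2.003747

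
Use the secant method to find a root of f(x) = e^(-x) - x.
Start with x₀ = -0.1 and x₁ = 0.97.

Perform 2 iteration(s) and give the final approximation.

f(x) = e^(-x) - x
x₀ = -0.1, x₁ = 0.97

Secant formula: x_{n+1} = x_n - f(x_n)(x_n - x_{n-1})/(f(x_n) - f(x_{n-1}))

Iteration 1:
  f(-0.100000) = 1.205171
  f(0.970000) = -0.590917
  x_2 = 0.970000 - (-0.590917)×(0.970000 - (-0.100000))/(-0.590917 - 1.205171)
       = 0.617968
Iteration 2:
  f(0.970000) = -0.590917
  f(0.617968) = -0.078929
  x_3 = 0.617968 - (-0.078929)×(0.617968 - 0.970000)/(-0.078929 - (-0.590917))
       = 0.563698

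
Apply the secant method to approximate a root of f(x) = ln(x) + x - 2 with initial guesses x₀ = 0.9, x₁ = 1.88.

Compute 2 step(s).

f(x) = ln(x) + x - 2
x₀ = 0.9, x₁ = 1.88

Secant formula: x_{n+1} = x_n - f(x_n)(x_n - x_{n-1})/(f(x_n) - f(x_{n-1}))

Iteration 1:
  f(0.900000) = -1.205361
  f(1.880000) = 0.511272
  x_2 = 1.880000 - 0.511272×(1.880000 - 0.900000)/(0.511272 - (-1.205361))
       = 1.588123
Iteration 2:
  f(1.880000) = 0.511272
  f(1.588123) = 0.050675
  x_3 = 1.588123 - 0.050675×(1.588123 - 1.880000)/(0.050675 - 0.511272)
       = 1.556010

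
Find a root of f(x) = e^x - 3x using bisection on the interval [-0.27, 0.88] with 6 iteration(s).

f(x) = e^x - 3x
Initial interval: [-0.27, 0.88]

Iteration 1:
  c_1 = (-0.270000 + 0.880000)/2 = 0.305000
  f(c_1) = f(0.305000) = 0.441625
  f(a) × f(c) ≥ 0, new interval: [0.305000, 0.880000]
Iteration 2:
  c_2 = (0.305000 + 0.880000)/2 = 0.592500
  f(c_2) = f(0.592500) = 0.031004
  f(a) × f(c) ≥ 0, new interval: [0.592500, 0.880000]
Iteration 3:
  c_3 = (0.592500 + 0.880000)/2 = 0.736250
  f(c_3) = f(0.736250) = -0.120660
  f(a) × f(c) < 0, new interval: [0.592500, 0.736250]
Iteration 4:
  c_4 = (0.592500 + 0.736250)/2 = 0.664375
  f(c_4) = f(0.664375) = -0.049849
  f(a) × f(c) < 0, new interval: [0.592500, 0.664375]
Iteration 5:
  c_5 = (0.592500 + 0.664375)/2 = 0.628437
  f(c_5) = f(0.628437) = -0.010633
  f(a) × f(c) < 0, new interval: [0.592500, 0.628437]
Iteration 6:
  c_6 = (0.592500 + 0.628437)/2 = 0.610469
  f(c_6) = f(0.610469) = 0.009888
  f(a) × f(c) ≥ 0, new interval: [0.610469, 0.628437]

After 6 iteration(s), the approximation is c_6 = 0.610469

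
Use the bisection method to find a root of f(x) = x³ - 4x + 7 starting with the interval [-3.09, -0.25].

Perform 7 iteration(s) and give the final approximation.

f(x) = x³ - 4x + 7
Initial interval: [-3.09, -0.25]

Iteration 1:
  c_1 = (-3.090000 + (-0.250000))/2 = -1.670000
  f(c_1) = f(-1.670000) = 9.022537
  f(a) × f(c) < 0, new interval: [-3.090000, -1.670000]
Iteration 2:
  c_2 = (-3.090000 + (-1.670000))/2 = -2.380000
  f(c_2) = f(-2.380000) = 3.038728
  f(a) × f(c) < 0, new interval: [-3.090000, -2.380000]
Iteration 3:
  c_3 = (-3.090000 + (-2.380000))/2 = -2.735000
  f(c_3) = f(-2.735000) = -2.518415
  f(a) × f(c) ≥ 0, new interval: [-2.735000, -2.380000]
Iteration 4:
  c_4 = (-2.735000 + (-2.380000))/2 = -2.557500
  f(c_4) = f(-2.557500) = 0.501888
  f(a) × f(c) < 0, new interval: [-2.735000, -2.557500]
Iteration 5:
  c_5 = (-2.735000 + (-2.557500))/2 = -2.646250
  f(c_5) = f(-2.646250) = -0.945734
  f(a) × f(c) ≥ 0, new interval: [-2.646250, -2.557500]
Iteration 6:
  c_6 = (-2.646250 + (-2.557500))/2 = -2.601875
  f(c_6) = f(-2.601875) = -0.206552
  f(a) × f(c) ≥ 0, new interval: [-2.601875, -2.557500]
Iteration 7:
  c_7 = (-2.601875 + (-2.557500))/2 = -2.579688
  f(c_7) = f(-2.579688) = 0.151478
  f(a) × f(c) < 0, new interval: [-2.601875, -2.579688]

After 7 iteration(s), the approximation is c_7 = -2.579688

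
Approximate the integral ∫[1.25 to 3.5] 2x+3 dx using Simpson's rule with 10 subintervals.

f(x) = 2x+3
a = 1.25, b = 3.5, n = 10
h = (b - a)/n = 0.225000

Simpson's rule: (h/3)[f(x₀) + 4f(x₁) + 2f(x₂) + ... + f(xₙ)]

x_0 = 1.2500, f(x_0) = 5.500000, coefficient = 1
x_1 = 1.4750, f(x_1) = 5.950000, coefficient = 4
x_2 = 1.7000, f(x_2) = 6.400000, coefficient = 2
x_3 = 1.9250, f(x_3) = 6.850000, coefficient = 4
x_4 = 2.1500, f(x_4) = 7.300000, coefficient = 2
x_5 = 2.3750, f(x_5) = 7.750000, coefficient = 4
x_6 = 2.6000, f(x_6) = 8.200000, coefficient = 2
x_7 = 2.8250, f(x_7) = 8.650000, coefficient = 4
x_8 = 3.0500, f(x_8) = 9.100000, coefficient = 2
x_9 = 3.2750, f(x_9) = 9.550000, coefficient = 4
x_10 = 3.5000, f(x_10) = 10.000000, coefficient = 1

I ≈ (0.225000/3) × 232.500000 = 17.437500
Exact value: 17.437500
Error: 0.000000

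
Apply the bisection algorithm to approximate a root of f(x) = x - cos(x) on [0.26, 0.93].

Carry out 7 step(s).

f(x) = x - cos(x)
Initial interval: [0.26, 0.93]

Iteration 1:
  c_1 = (0.260000 + 0.930000)/2 = 0.595000
  f(c_1) = f(0.595000) = -0.233148
  f(a) × f(c) ≥ 0, new interval: [0.595000, 0.930000]
Iteration 2:
  c_2 = (0.595000 + 0.930000)/2 = 0.762500
  f(c_2) = f(0.762500) = 0.039389
  f(a) × f(c) < 0, new interval: [0.595000, 0.762500]
Iteration 3:
  c_3 = (0.595000 + 0.762500)/2 = 0.678750
  f(c_3) = f(0.678750) = -0.099608
  f(a) × f(c) ≥ 0, new interval: [0.678750, 0.762500]
Iteration 4:
  c_4 = (0.678750 + 0.762500)/2 = 0.720625
  f(c_4) = f(0.720625) = -0.030768
  f(a) × f(c) ≥ 0, new interval: [0.720625, 0.762500]
Iteration 5:
  c_5 = (0.720625 + 0.762500)/2 = 0.741562
  f(c_5) = f(0.741562) = 0.004148
  f(a) × f(c) < 0, new interval: [0.720625, 0.741562]
Iteration 6:
  c_6 = (0.720625 + 0.741562)/2 = 0.731094
  f(c_6) = f(0.731094) = -0.013351
  f(a) × f(c) ≥ 0, new interval: [0.731094, 0.741562]
Iteration 7:
  c_7 = (0.731094 + 0.741562)/2 = 0.736328
  f(c_7) = f(0.736328) = -0.004611
  f(a) × f(c) ≥ 0, new interval: [0.736328, 0.741562]

After 7 iteration(s), the approximation is c_7 = 0.736328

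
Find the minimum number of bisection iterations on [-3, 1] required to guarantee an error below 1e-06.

We need (b-a)/2^n ≤ 1e-06
(1 - (-3))/2^n ≤ 1e-06
4/2^n ≤ 1e-06
2^n ≥ 4000000
n ≥ log₂(4000000) = 21.93
n ≥ 22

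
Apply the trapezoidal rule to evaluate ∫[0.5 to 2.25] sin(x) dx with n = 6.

f(x) = sin(x)
a = 0.5, b = 2.25, n = 6
h = (b - a)/n = 0.291667

Trapezoidal rule: (h/2)[f(x₀) + 2f(x₁) + 2f(x₂) + ... + f(xₙ)]

x_0 = 0.5000, f(x_0) = 0.479426, coefficient = 1
x_1 = 0.7917, f(x_1) = 0.711525, coefficient = 2
x_2 = 1.0833, f(x_2) = 0.883524, coefficient = 2
x_3 = 1.3750, f(x_3) = 0.980893, coefficient = 2
x_4 = 1.6667, f(x_4) = 0.995408, coefficient = 2
x_5 = 1.9583, f(x_5) = 0.925843, coefficient = 2
x_6 = 2.2500, f(x_6) = 0.778073, coefficient = 1

I ≈ (0.291667/2) × 10.251885 = 1.495067
Exact value: 1.505756
Error: 0.010690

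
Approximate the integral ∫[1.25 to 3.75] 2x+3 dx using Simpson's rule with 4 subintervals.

f(x) = 2x+3
a = 1.25, b = 3.75, n = 4
h = (b - a)/n = 0.625000

Simpson's rule: (h/3)[f(x₀) + 4f(x₁) + 2f(x₂) + ... + f(xₙ)]

x_0 = 1.2500, f(x_0) = 5.500000, coefficient = 1
x_1 = 1.8750, f(x_1) = 6.750000, coefficient = 4
x_2 = 2.5000, f(x_2) = 8.000000, coefficient = 2
x_3 = 3.1250, f(x_3) = 9.250000, coefficient = 4
x_4 = 3.7500, f(x_4) = 10.500000, coefficient = 1

I ≈ (0.625000/3) × 96.000000 = 20.000000
Exact value: 20.000000
Error: 0.000000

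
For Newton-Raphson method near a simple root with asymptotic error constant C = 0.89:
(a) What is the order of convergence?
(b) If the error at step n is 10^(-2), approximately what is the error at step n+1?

(a) Newton-Raphson has quadratic (order 2) convergence near simple roots.
    This means |e_{n+1}| ≈ C|e_n|².

(b) With |e_n| = 10^(-2) and C = 0.89:
    |e_{n+1}| ≈ 0.89 × (10^(-2))² = 0.89 × 10^(-4)

(a) 2 (quadratic); (b) |e_{n+1}| ≈ 8.900e-05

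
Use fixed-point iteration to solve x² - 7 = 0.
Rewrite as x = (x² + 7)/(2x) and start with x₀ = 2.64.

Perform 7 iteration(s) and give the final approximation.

Equation: x² - 7 = 0
Fixed-point form: x = (x² + 7)/(2x)
x₀ = 2.64

x_1 = g(2.640000) = 2.645758
x_2 = g(2.645758) = 2.645751
x_3 = g(2.645751) = 2.645751
x_4 = g(2.645751) = 2.645751
x_5 = g(2.645751) = 2.645751
x_6 = g(2.645751) = 2.645751
x_7 = g(2.645751) = 2.645751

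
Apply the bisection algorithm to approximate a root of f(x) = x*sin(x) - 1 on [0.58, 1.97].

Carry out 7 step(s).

f(x) = x*sin(x) - 1
Initial interval: [0.58, 1.97]

Iteration 1:
  c_1 = (0.580000 + 1.970000)/2 = 1.275000
  f(c_1) = f(1.275000) = 0.219627
  f(a) × f(c) < 0, new interval: [0.580000, 1.275000]
Iteration 2:
  c_2 = (0.580000 + 1.275000)/2 = 0.927500
  f(c_2) = f(0.927500) = -0.257886
  f(a) × f(c) ≥ 0, new interval: [0.927500, 1.275000]
Iteration 3:
  c_3 = (0.927500 + 1.275000)/2 = 1.101250
  f(c_3) = f(1.101250) = -0.017934
  f(a) × f(c) ≥ 0, new interval: [1.101250, 1.275000]
Iteration 4:
  c_4 = (1.101250 + 1.275000)/2 = 1.188125
  f(c_4) = f(1.188125) = 0.102188
  f(a) × f(c) < 0, new interval: [1.101250, 1.188125]
Iteration 5:
  c_5 = (1.101250 + 1.188125)/2 = 1.144687
  f(c_5) = f(1.144687) = 0.042331
  f(a) × f(c) < 0, new interval: [1.101250, 1.144687]
Iteration 6:
  c_6 = (1.101250 + 1.144687)/2 = 1.122969
  f(c_6) = f(1.122969) = 0.012233
  f(a) × f(c) < 0, new interval: [1.101250, 1.122969]
Iteration 7:
  c_7 = (1.101250 + 1.122969)/2 = 1.112109
  f(c_7) = f(1.112109) = -0.002844
  f(a) × f(c) ≥ 0, new interval: [1.112109, 1.122969]

After 7 iteration(s), the approximation is c_7 = 1.112109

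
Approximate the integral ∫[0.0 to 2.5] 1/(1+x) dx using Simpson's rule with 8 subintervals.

f(x) = 1/(1+x)
a = 0.0, b = 2.5, n = 8
h = (b - a)/n = 0.312500

Simpson's rule: (h/3)[f(x₀) + 4f(x₁) + 2f(x₂) + ... + f(xₙ)]

x_0 = 0.0000, f(x_0) = 1.000000, coefficient = 1
x_1 = 0.3125, f(x_1) = 0.761905, coefficient = 4
x_2 = 0.6250, f(x_2) = 0.615385, coefficient = 2
x_3 = 0.9375, f(x_3) = 0.516129, coefficient = 4
x_4 = 1.2500, f(x_4) = 0.444444, coefficient = 2
x_5 = 1.5625, f(x_5) = 0.390244, coefficient = 4
x_6 = 1.8750, f(x_6) = 0.347826, coefficient = 2
x_7 = 2.1875, f(x_7) = 0.313725, coefficient = 4
x_8 = 2.5000, f(x_8) = 0.285714, coefficient = 1

I ≈ (0.312500/3) × 12.029037 = 1.253025
Exact value: 1.252763
Error: 0.000262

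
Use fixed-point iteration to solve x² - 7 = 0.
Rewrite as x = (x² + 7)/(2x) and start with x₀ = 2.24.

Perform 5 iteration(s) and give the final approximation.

Equation: x² - 7 = 0
Fixed-point form: x = (x² + 7)/(2x)
x₀ = 2.24

x_1 = g(2.240000) = 2.682500
x_2 = g(2.682500) = 2.646003
x_3 = g(2.646003) = 2.645751
x_4 = g(2.645751) = 2.645751
x_5 = g(2.645751) = 2.645751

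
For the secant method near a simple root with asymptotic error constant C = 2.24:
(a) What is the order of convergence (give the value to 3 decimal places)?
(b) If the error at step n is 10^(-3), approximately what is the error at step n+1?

(a) Secant method has superlinear convergence with order φ = (1+√5)/2 ≈ 1.618.
    This means |e_{n+1}| ≈ C|e_n|^1.618.

(b) With |e_n| = 10^(-3) and C = 2.24:
    |e_{n+1}| ≈ 2.24 × (10^(-3))^1.618 = 2.24 × 10^(-4.85)

(a) ≈ 1.618 (golden ratio); (b) |e_{n+1}| ≈ 3.134e-05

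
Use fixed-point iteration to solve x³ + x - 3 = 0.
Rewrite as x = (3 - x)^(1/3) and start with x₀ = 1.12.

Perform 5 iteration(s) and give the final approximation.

Equation: x³ + x - 3 = 0
Fixed-point form: x = (3 - x)^(1/3)
x₀ = 1.12

x_1 = g(1.120000) = 1.234201
x_2 = g(1.234201) = 1.208687
x_3 = g(1.208687) = 1.214480
x_4 = g(1.214480) = 1.213170
x_5 = g(1.213170) = 1.213466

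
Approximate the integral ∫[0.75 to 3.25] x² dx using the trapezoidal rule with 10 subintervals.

f(x) = x²
a = 0.75, b = 3.25, n = 10
h = (b - a)/n = 0.250000

Trapezoidal rule: (h/2)[f(x₀) + 2f(x₁) + 2f(x₂) + ... + f(xₙ)]

x_0 = 0.7500, f(x_0) = 0.562500, coefficient = 1
x_1 = 1.0000, f(x_1) = 1.000000, coefficient = 2
x_2 = 1.2500, f(x_2) = 1.562500, coefficient = 2
x_3 = 1.5000, f(x_3) = 2.250000, coefficient = 2
x_4 = 1.7500, f(x_4) = 3.062500, coefficient = 2
x_5 = 2.0000, f(x_5) = 4.000000, coefficient = 2
x_6 = 2.2500, f(x_6) = 5.062500, coefficient = 2
x_7 = 2.5000, f(x_7) = 6.250000, coefficient = 2
x_8 = 2.7500, f(x_8) = 7.562500, coefficient = 2
x_9 = 3.0000, f(x_9) = 9.000000, coefficient = 2
x_10 = 3.2500, f(x_10) = 10.562500, coefficient = 1

I ≈ (0.250000/2) × 90.625000 = 11.328125
Exact value: 11.302083
Error: 0.026042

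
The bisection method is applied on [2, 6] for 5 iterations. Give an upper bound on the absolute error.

Bisection error bound: |error| ≤ (b-a)/2^n
|error| ≤ (6 - 2)/2^5 = 4/2^5
|error| ≤ 0.1250000000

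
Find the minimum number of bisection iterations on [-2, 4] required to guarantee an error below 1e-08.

We need (b-a)/2^n ≤ 1e-08
(4 - (-2))/2^n ≤ 1e-08
6/2^n ≤ 1e-08
2^n ≥ 600000000
n ≥ log₂(600000000) = 29.16
n ≥ 30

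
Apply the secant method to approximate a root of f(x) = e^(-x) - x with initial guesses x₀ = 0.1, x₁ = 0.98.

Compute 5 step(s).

f(x) = e^(-x) - x
x₀ = 0.1, x₁ = 0.98

Secant formula: x_{n+1} = x_n - f(x_n)(x_n - x_{n-1})/(f(x_n) - f(x_{n-1}))

Iteration 1:
  f(0.100000) = 0.804837
  f(0.980000) = -0.604689
  x_2 = 0.980000 - (-0.604689)×(0.980000 - 0.100000)/(-0.604689 - 0.804837)
       = 0.602479
Iteration 2:
  f(0.980000) = -0.604689
  f(0.602479) = -0.055026
  x_3 = 0.602479 - (-0.055026)×(0.602479 - 0.980000)/(-0.055026 - (-0.604689))
       = 0.564686
Iteration 3:
  f(0.602479) = -0.055026
  f(0.564686) = 0.003853
  x_4 = 0.564686 - 0.003853×(0.564686 - 0.602479)/(0.003853 - (-0.055026))
       = 0.567159
Iteration 4:
  f(0.564686) = 0.003853
  f(0.567159) = -0.000025
  x_5 = 0.567159 - (-0.000025)×(0.567159 - 0.564686)/(-0.000025 - 0.003853)
       = 0.567143
Iteration 5:
  f(0.567159) = -0.000025
  f(0.567143) = 0.000000
  x_6 = 0.567143 - 0.000000×(0.567143 - 0.567159)/(0.000000 - (-0.000025))
       = 0.567143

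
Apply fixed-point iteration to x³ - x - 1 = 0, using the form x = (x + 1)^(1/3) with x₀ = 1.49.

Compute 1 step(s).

Equation: x³ - x - 1 = 0
Fixed-point form: x = (x + 1)^(1/3)
x₀ = 1.49

x_1 = g(1.490000) = 1.355397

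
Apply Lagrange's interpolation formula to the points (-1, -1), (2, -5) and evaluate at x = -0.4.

Lagrange interpolation formula:
P(x) = Σ yᵢ × Lᵢ(x)
where Lᵢ(x) = Π_{j≠i} (x - xⱼ)/(xᵢ - xⱼ)

L_0(-0.4) = (-0.4 - 2)/(-1 - 2) = 0.800000
L_1(-0.4) = (-0.4 - (-1))/(2 - (-1)) = 0.200000

P(-0.4) = (-1)×L_0(-0.4) + (-5)×L_1(-0.4)
P(-0.4) = -1.800000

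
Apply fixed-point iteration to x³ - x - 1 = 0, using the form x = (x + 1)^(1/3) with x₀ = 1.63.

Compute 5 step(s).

Equation: x³ - x - 1 = 0
Fixed-point form: x = (x + 1)^(1/3)
x₀ = 1.63

x_1 = g(1.630000) = 1.380337
x_2 = g(1.380337) = 1.335200
x_3 = g(1.335200) = 1.326706
x_4 = g(1.326706) = 1.325095
x_5 = g(1.325095) = 1.324790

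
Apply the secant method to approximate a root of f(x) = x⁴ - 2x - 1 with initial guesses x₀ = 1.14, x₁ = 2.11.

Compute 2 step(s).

f(x) = x⁴ - 2x - 1
x₀ = 1.14, x₁ = 2.11

Secant formula: x_{n+1} = x_n - f(x_n)(x_n - x_{n-1})/(f(x_n) - f(x_{n-1}))

Iteration 1:
  f(1.140000) = -1.591040
  f(2.110000) = 14.601194
  x_2 = 2.110000 - 14.601194×(2.110000 - 1.140000)/(14.601194 - (-1.591040))
       = 1.235312
Iteration 2:
  f(2.110000) = 14.601194
  f(1.235312) = -1.141963
  x_3 = 1.235312 - (-1.141963)×(1.235312 - 2.110000)/(-1.141963 - 14.601194)
       = 1.298759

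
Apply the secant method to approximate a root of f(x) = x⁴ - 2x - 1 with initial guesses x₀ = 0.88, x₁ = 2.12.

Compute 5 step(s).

f(x) = x⁴ - 2x - 1
x₀ = 0.88, x₁ = 2.12

Secant formula: x_{n+1} = x_n - f(x_n)(x_n - x_{n-1})/(f(x_n) - f(x_{n-1}))

Iteration 1:
  f(0.880000) = -2.160305
  f(2.120000) = 14.959631
  x_2 = 2.120000 - 14.959631×(2.120000 - 0.880000)/(14.959631 - (-2.160305))
       = 1.036471
Iteration 2:
  f(2.120000) = 14.959631
  f(1.036471) = -1.918881
  x_3 = 1.036471 - (-1.918881)×(1.036471 - 2.120000)/(-1.918881 - 14.959631)
       = 1.159655
Iteration 3:
  f(1.036471) = -1.918881
  f(1.159655) = -1.510823
  x_4 = 1.159655 - (-1.510823)×(1.159655 - 1.036471)/(-1.510823 - (-1.918881))
       = 1.615740
Iteration 4:
  f(1.159655) = -1.510823
  f(1.615740) = 2.583838
  x_5 = 1.615740 - 2.583838×(1.615740 - 1.159655)/(2.583838 - (-1.510823))
       = 1.327939
Iteration 5:
  f(1.615740) = 2.583838
  f(1.327939) = -0.546223
  x_6 = 1.327939 - (-0.546223)×(1.327939 - 1.615740)/(-0.546223 - 2.583838)
       = 1.378163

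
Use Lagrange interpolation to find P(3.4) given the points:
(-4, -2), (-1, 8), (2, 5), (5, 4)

Lagrange interpolation formula:
P(x) = Σ yᵢ × Lᵢ(x)
where Lᵢ(x) = Π_{j≠i} (x - xⱼ)/(xᵢ - xⱼ)

L_0(3.4) = (3.4 - (-1))/(-4 - (-1)) × (3.4 - 2)/(-4 - 2) × (3.4 - 5)/(-4 - 5) = 0.060840
L_1(3.4) = (3.4 - (-4))/(-1 - (-4)) × (3.4 - 2)/(-1 - 2) × (3.4 - 5)/(-1 - 5) = -0.306963
L_2(3.4) = (3.4 - (-4))/(2 - (-4)) × (3.4 - (-1))/(2 - (-1)) × (3.4 - 5)/(2 - 5) = 0.964741
L_3(3.4) = (3.4 - (-4))/(5 - (-4)) × (3.4 - (-1))/(5 - (-1)) × (3.4 - 2)/(5 - 2) = 0.281383

P(3.4) = (-2)×L_0(3.4) + 8×L_1(3.4) + 5×L_2(3.4) + 4×L_3(3.4)
P(3.4) = 3.371852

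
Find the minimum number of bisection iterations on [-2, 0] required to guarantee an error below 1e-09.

We need (b-a)/2^n ≤ 1e-09
(0 - (-2))/2^n ≤ 1e-09
2/2^n ≤ 1e-09
2^n ≥ 2000000000
n ≥ log₂(2000000000) = 30.90
n ≥ 31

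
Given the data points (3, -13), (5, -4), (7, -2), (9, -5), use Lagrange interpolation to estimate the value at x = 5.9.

Lagrange interpolation formula:
P(x) = Σ yᵢ × Lᵢ(x)
where Lᵢ(x) = Π_{j≠i} (x - xⱼ)/(xᵢ - xⱼ)

L_0(5.9) = (5.9 - 5)/(3 - 5) × (5.9 - 7)/(3 - 7) × (5.9 - 9)/(3 - 9) = -0.063937
L_1(5.9) = (5.9 - 3)/(5 - 3) × (5.9 - 7)/(5 - 7) × (5.9 - 9)/(5 - 9) = 0.618062
L_2(5.9) = (5.9 - 3)/(7 - 3) × (5.9 - 5)/(7 - 5) × (5.9 - 9)/(7 - 9) = 0.505688
L_3(5.9) = (5.9 - 3)/(9 - 3) × (5.9 - 5)/(9 - 5) × (5.9 - 7)/(9 - 7) = -0.059813

P(5.9) = (-13)×L_0(5.9) + (-4)×L_1(5.9) + (-2)×L_2(5.9) + (-5)×L_3(5.9)
P(5.9) = -2.353375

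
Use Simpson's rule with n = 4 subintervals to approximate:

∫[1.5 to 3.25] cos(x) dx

f(x) = cos(x)
a = 1.5, b = 3.25, n = 4
h = (b - a)/n = 0.437500

Simpson's rule: (h/3)[f(x₀) + 4f(x₁) + 2f(x₂) + ... + f(xₙ)]

x_0 = 1.5000, f(x_0) = 0.070737, coefficient = 1
x_1 = 1.9375, f(x_1) = -0.358540, coefficient = 4
x_2 = 2.3750, f(x_2) = -0.720278, coefficient = 2
x_3 = 2.8125, f(x_3) = -0.946336, coefficient = 4
x_4 = 3.2500, f(x_4) = -0.994130, coefficient = 1

I ≈ (0.437500/3) × -7.583454 = -1.105920
Exact value: -1.105690
Error: 0.000230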